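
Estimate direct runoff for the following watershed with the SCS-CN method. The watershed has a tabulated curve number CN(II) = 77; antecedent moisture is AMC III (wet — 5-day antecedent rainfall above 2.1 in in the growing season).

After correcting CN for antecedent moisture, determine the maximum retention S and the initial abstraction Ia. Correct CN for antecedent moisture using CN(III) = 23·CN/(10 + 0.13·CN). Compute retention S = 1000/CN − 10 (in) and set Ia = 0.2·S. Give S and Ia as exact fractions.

Wet (AMC III): CN(III) = 23·77/(10 + 0.13·77) = 1771/(2001/100) = 7700/87 ≈ 88.506
Retention S: 1000/CN − 10 with CN=88.506 → S = 100/77 ≈ 1.299 in
Ia = 0.2S: 0.2·1.299 = 0.260 in (exactly 20/77)

S = 100/77 in ≈ 1.299 in; Ia = 20/77 in ≈ 0.260 in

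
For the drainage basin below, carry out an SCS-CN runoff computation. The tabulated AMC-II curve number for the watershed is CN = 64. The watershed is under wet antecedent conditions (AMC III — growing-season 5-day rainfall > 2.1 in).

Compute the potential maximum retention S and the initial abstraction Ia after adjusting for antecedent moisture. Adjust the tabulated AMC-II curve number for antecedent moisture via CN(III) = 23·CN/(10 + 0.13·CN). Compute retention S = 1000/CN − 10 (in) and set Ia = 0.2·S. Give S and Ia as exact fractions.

S = 225/92 in ≈ 2.446 in; Ia = 45/92 in ≈ 0.489 in

Wet (AMC III): CN(III) = 23·64/(10 + 0.13·64) = 1472/(458/25) = 18400/229 ≈ 80.349
Retention S: 1000/CN − 10 with CN=80.349 → S = 225/92 ≈ 2.446 in
Initial abstraction Ia = S/5 = (225/92)/5 = 45/92 ≈ 0.489 in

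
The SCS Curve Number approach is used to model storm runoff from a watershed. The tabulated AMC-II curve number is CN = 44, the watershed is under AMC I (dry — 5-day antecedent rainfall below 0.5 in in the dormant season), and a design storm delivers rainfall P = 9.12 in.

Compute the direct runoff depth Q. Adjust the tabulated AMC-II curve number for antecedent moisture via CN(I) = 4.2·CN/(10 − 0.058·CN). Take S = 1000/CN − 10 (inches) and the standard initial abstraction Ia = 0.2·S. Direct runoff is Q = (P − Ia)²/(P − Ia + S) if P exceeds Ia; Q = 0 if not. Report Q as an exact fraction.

Dry (AMC I): CN(I) = 4.2·44/(10 − 0.058·44) = (924/5)/(931/125) = 3300/133 ≈ 24.812
S = 1000/(3300/133) − 10 = 1000/33 in ≈ 30.303 in
Ia = 0.2S: 0.2·30.303 = 6.061 in (exactly 200/33)
Excess rainfall: 9.120 − 6.061 = 3.059 in; P > Ia so Q > 0
Runoff Q = (P−Ia)²/(P−Ia+S) = (3.059)²/(3.059+30.303) = 1592644/5676825 ≈ 0.281 in

Q = 1592644/5676825 in ≈ 0.281 in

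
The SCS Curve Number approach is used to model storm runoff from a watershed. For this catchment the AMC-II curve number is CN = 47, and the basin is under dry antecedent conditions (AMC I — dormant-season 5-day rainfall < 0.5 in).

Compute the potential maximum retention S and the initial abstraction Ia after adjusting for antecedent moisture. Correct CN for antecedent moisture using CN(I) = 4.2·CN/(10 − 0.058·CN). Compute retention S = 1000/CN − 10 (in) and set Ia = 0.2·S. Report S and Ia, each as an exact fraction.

S = 26500/987 in ≈ 26.849 in; Ia = 5300/987 in ≈ 5.370 in

CN(I) from CN(II)=47: (4.2·47)/(10 − 0.058·47) = 98700/3637 ≈ 27.138
Retention S: 1000/CN − 10 with CN=27.138 → S = 26500/987 ≈ 26.849 in
Ia = 0.2S: 0.2·26.849 = 5.370 in (exactly 5300/987)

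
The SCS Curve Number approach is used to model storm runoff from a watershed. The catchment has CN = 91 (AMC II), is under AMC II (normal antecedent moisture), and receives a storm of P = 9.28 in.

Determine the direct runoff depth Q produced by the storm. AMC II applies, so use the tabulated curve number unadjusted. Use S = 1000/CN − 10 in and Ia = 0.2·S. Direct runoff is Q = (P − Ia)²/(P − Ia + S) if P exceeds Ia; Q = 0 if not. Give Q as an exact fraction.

AMC II — tabulated CN = 91 applies directly.
Max retention: S = 1000/91 − 10 = 90/91 in (≈ 0.989 in)
Ia = 0.2·(90/91) = 18/91 in ≈ 0.198 in
Since P=9.280 > Ia=0.198: effective rainfall P−Ia = 20662/2275 in
Q: (20662/2275)² ÷ (22912/2275) = 106729561/13031200 in (≈ 8.190 in)

Q = 106729561/13031200 in ≈ 8.190 in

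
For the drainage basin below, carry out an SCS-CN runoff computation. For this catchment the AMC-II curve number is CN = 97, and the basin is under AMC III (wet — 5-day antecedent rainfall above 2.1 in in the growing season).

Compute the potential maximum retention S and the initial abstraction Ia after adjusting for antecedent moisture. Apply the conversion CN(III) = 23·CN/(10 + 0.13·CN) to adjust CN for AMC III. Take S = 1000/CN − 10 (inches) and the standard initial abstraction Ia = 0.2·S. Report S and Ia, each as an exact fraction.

S = 300/2231 in ≈ 0.134 in; Ia = 60/2231 in ≈ 0.027 in

Wet (AMC III): CN(III) = 23·97/(10 + 0.13·97) = 2231/(2261/100) = 223100/2261 ≈ 98.673
Max retention: S = 1000/(223100/2261) − 10 = 300/2231 in (≈ 0.134 in)
Ia = 0.2·(300/2231) = 60/2231 in ≈ 0.027 in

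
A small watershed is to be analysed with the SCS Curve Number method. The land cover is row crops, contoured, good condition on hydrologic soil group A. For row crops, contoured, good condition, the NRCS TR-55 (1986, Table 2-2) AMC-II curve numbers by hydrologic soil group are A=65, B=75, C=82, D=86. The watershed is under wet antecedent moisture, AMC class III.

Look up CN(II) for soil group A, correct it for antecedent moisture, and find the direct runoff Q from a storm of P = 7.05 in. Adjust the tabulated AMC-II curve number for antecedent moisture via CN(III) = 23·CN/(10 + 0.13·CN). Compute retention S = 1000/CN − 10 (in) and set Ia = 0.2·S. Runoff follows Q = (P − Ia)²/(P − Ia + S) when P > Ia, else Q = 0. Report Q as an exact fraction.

NRCS table: row crops, contoured, good condition, soil group A → CN(II) = 65
Adjust CN=65 to AMC III: 23·65/(10 + 0.13·65) → 1495 ÷ (369/20) = 29900/369 ≈ 81.030
Retention S: 1000/CN − 10 with CN=81.030 → S = 700/299 ≈ 2.341 in
Ia = 0.2S: 0.2·2.341 = 0.468 in (exactly 140/299)
P − Ia = 7.050 − 0.468 = 39359/5980 ≈ 6.582 in (> 0, runoff occurs)
Q = (39359/5980)²/((39359/5980) + 700/299) = (1549130881/35760400)/(53359/5980) = 1549130881/319086820 in ≈ 4.855 in

Q = 1549130881/319086820 in ≈ 4.855 in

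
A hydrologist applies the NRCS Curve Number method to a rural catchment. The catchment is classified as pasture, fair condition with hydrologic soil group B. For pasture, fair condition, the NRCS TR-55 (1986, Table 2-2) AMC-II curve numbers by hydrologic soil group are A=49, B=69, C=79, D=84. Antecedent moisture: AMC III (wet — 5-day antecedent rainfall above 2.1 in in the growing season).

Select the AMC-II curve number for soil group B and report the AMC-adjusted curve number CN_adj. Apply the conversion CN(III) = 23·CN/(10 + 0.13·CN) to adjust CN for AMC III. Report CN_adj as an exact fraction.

CN_adj = 158700/1897 ≈ 83.658

NRCS table: pasture, fair condition, soil group B → CN(II) = 69
Wet (AMC III): CN(III) = 23·69/(10 + 0.13·69) = 1587/(1897/100) = 158700/1897 ≈ 83.658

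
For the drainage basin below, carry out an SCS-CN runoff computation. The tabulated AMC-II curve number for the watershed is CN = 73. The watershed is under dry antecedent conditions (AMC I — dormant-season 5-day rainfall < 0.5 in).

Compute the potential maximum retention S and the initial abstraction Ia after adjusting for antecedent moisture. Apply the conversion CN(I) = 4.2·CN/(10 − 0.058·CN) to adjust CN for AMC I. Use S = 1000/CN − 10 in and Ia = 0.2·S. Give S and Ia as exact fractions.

S = 4500/511 in ≈ 8.806 in; Ia = 900/511 in ≈ 1.761 in

Dry (AMC I): CN(I) = 4.2·73/(10 − 0.058·73) = (1533/5)/(2883/500) = 51100/961 ≈ 53.174
Retention S: 1000/CN − 10 with CN=53.174 → S = 4500/511 ≈ 8.806 in
Ia = 0.2·(4500/511) = 900/511 in ≈ 1.761 in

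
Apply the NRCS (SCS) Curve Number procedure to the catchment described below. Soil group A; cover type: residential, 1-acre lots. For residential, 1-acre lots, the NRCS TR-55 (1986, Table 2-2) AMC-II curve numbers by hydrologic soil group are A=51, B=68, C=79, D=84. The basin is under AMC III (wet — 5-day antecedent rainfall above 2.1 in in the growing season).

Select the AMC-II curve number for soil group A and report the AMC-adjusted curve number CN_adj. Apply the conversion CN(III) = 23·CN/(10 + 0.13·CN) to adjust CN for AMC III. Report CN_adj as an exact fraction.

NRCS table: residential, 1-acre lots, soil group A → CN(II) = 51
Adjust CN=51 to AMC III: 23·51/(10 + 0.13·51) → 1173 ÷ (1663/100) = 117300/1663 ≈ 70.535

CN_adj = 117300/1663 ≈ 70.535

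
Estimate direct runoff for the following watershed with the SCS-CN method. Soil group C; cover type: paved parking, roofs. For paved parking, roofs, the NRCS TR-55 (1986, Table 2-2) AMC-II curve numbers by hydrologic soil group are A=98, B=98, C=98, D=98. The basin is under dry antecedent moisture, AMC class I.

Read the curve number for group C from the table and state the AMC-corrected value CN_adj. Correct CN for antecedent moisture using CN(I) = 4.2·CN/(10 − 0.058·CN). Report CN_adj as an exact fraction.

NRCS table: paved parking, roofs, soil group C → CN(II) = 98
Dry (AMC I): CN(I) = 4.2·98/(10 − 0.058·98) = (2058/5)/(1079/250) = 102900/1079 ≈ 95.366

CN_adj = 102900/1079 ≈ 95.366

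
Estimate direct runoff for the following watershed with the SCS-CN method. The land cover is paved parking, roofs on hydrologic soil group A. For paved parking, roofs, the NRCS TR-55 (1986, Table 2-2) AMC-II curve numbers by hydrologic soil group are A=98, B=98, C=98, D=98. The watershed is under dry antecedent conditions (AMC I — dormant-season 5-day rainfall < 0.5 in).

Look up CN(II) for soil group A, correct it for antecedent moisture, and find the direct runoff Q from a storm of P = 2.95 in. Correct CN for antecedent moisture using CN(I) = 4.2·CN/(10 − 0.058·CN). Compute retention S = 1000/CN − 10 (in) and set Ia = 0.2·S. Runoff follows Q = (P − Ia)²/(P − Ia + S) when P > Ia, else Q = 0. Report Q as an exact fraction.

NRCS table: paved parking, roofs, soil group A → CN(II) = 98
CN(I) from CN(II)=98: (4.2·98)/(10 − 0.058·98) = 102900/1079 ≈ 95.366
S = 1000/(102900/1079) − 10 = 500/1029 in ≈ 0.486 in
Ia = 0.2·(500/1029) = 100/1029 in ≈ 0.097 in
P − Ia = 2.950 − 0.097 = 58711/20580 ≈ 2.853 in (> 0, runoff occurs)
Q = (58711/20580)²/((58711/20580) + 500/1029) = (3446981521/423536400)/(68711/20580) = 3446981521/1414072380 in ≈ 2.438 in

Q = 3446981521/1414072380 in ≈ 2.438 in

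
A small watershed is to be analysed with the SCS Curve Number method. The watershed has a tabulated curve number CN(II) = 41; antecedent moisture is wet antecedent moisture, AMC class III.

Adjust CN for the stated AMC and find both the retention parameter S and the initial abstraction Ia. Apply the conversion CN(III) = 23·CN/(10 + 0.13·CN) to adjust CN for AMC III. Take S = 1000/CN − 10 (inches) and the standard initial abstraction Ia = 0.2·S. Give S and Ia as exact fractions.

S = 5900/943 in ≈ 6.257 in; Ia = 1180/943 in ≈ 1.251 in

Wet (AMC III): CN(III) = 23·41/(10 + 0.13·41) = 943/(1533/100) = 94300/1533 ≈ 61.513
S = 1000/(94300/1533) − 10 = 5900/943 in ≈ 6.257 in
Ia = 0.2S: 0.2·6.257 = 1.251 in (exactly 1180/943)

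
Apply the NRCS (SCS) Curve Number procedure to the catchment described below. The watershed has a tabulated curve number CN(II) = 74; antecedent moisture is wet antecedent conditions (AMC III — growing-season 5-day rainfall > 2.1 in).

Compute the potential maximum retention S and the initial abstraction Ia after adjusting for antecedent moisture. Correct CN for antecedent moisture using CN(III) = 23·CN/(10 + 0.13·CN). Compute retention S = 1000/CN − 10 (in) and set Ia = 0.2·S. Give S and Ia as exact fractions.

S = 1300/851 in ≈ 1.528 in; Ia = 260/851 in ≈ 0.306 in

Adjust CN=74 to AMC III: 23·74/(10 + 0.13·74) → 1702 ÷ (981/50) = 85100/981 ≈ 86.748
Max retention: S = 1000/(85100/981) − 10 = 1300/851 in (≈ 1.528 in)
Initial abstraction Ia = S/5 = (1300/851)/5 = 260/851 ≈ 0.306 in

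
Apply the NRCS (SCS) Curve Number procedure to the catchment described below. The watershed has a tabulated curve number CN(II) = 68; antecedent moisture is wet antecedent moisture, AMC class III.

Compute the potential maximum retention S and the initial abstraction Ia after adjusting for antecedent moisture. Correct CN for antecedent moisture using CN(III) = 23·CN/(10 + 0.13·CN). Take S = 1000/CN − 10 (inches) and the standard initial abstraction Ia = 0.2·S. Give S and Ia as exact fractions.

S = 800/391 in ≈ 2.046 in; Ia = 160/391 in ≈ 0.409 in

Wet (AMC III): CN(III) = 23·68/(10 + 0.13·68) = 1564/(471/25) = 39100/471 ≈ 83.015
S = 1000/(39100/471) − 10 = 800/391 in ≈ 2.046 in
Ia = 0.2·(800/391) = 160/391 in ≈ 0.409 in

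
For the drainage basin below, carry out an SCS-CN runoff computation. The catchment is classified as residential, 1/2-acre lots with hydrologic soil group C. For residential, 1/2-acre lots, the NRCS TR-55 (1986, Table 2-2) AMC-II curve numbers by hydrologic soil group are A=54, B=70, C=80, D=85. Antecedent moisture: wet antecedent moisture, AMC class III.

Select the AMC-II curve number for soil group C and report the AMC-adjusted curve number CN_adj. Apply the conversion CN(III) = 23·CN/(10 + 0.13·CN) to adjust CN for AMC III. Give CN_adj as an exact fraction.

NRCS table: residential, 1/2-acre lots, soil group C → CN(II) = 80
Wet (AMC III): CN(III) = 23·80/(10 + 0.13·80) = 1840/(102/5) = 4600/51 ≈ 90.196

CN_adj = 4600/51 ≈ 90.196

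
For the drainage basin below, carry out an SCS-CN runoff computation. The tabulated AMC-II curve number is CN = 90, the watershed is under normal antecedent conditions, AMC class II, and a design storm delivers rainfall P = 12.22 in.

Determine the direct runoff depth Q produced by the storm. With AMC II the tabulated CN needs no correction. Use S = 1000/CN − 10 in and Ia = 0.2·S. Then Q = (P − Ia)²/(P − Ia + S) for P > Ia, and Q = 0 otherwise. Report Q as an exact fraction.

Q = 29149201/2654550 in ≈ 10.981 in

AMC II — tabulated CN = 90 applies directly.
Max retention: S = 1000/90 − 10 = 10/9 in (≈ 1.111 in)
Ia = 0.2S: 0.2·1.111 = 0.222 in (exactly 2/9)
P − Ia = 12.220 − 0.222 = 5399/450 ≈ 11.998 in (> 0, runoff occurs)
Runoff Q = (P−Ia)²/(P−Ia+S) = (11.998)²/(11.998+1.111) = 29149201/2654550 ≈ 10.981 in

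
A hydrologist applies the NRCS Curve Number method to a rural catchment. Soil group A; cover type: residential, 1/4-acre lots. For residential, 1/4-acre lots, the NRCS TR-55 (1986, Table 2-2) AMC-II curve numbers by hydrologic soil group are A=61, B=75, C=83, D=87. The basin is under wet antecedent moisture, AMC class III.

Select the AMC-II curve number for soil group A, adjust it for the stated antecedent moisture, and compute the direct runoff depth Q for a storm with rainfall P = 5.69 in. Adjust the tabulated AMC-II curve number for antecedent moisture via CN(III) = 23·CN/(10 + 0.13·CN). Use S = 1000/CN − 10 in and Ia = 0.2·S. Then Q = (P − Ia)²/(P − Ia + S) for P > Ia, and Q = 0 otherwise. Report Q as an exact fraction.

Q = 518842174249/155776072100 in ≈ 3.331 in

NRCS table: residential, 1/4-acre lots, soil group A → CN(II) = 61
Adjust CN=61 to AMC III: 23·61/(10 + 0.13·61) → 1403 ÷ (1793/100) = 140300/1793 ≈ 78.249
S = 1000/(140300/1793) − 10 = 3900/1403 in ≈ 2.780 in
Initial abstraction Ia = S/5 = (3900/1403)/5 = 780/1403 ≈ 0.556 in
P − Ia = 5.690 − 0.556 = 720307/140300 ≈ 5.134 in (> 0, runoff occurs)
Q: (720307/140300)² ÷ (1110307/140300) = 518842174249/155776072100 in (≈ 3.331 in)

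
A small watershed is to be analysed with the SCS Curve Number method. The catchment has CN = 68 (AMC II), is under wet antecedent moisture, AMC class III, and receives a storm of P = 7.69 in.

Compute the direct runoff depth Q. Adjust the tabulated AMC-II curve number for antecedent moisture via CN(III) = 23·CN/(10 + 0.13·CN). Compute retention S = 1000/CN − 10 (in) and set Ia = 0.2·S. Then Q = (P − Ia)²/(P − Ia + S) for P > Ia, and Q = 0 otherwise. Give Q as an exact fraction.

Adjust CN=68 to AMC III: 23·68/(10 + 0.13·68) → 1564 ÷ (471/25) = 39100/471 ≈ 83.015
S = 1000/(39100/471) − 10 = 800/391 in ≈ 2.046 in
Ia = 0.2·(800/391) = 160/391 in ≈ 0.409 in
Excess rainfall: 7.690 − 0.409 = 7.281 in; P > Ia so Q > 0
Q: (284679/39100)² ÷ (364679/39100) = 81042133041/14258948900 in (≈ 5.684 in)

Q = 81042133041/14258948900 in ≈ 5.684 in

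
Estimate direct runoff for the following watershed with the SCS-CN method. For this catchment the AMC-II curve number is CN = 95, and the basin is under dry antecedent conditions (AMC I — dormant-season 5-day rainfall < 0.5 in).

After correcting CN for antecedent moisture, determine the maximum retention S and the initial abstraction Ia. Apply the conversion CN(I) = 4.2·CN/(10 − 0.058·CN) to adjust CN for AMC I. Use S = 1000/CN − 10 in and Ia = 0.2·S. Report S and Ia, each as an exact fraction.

S = 500/399 in ≈ 1.253 in; Ia = 100/399 in ≈ 0.251 in

Adjust CN=95 to AMC I: 4.2·95/(10 − 0.058·95) → 399 ÷ (449/100) = 39900/449 ≈ 88.864
Retention S: 1000/CN − 10 with CN=88.864 → S = 500/399 ≈ 1.253 in
Ia = 0.2S: 0.2·1.253 = 0.251 in (exactly 100/399)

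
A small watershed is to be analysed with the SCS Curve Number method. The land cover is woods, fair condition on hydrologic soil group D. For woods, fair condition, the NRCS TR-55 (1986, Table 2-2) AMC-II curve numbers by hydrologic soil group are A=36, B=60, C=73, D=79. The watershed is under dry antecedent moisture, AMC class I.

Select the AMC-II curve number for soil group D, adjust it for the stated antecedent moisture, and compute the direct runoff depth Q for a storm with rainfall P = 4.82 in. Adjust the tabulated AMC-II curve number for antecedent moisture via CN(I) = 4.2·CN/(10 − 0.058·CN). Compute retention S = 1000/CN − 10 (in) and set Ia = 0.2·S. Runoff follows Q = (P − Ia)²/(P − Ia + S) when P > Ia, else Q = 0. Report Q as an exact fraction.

Q = 197093521/154204050 in ≈ 1.278 in

NRCS table: woods, fair condition, soil group D → CN(II) = 79
Adjust CN=79 to AMC I: 4.2·79/(10 − 0.058·79) → (1659/5) ÷ (2709/500) = 7900/129 ≈ 61.240
S = 1000/(7900/129) − 10 = 500/79 in ≈ 6.329 in
Ia = 0.2S: 0.2·6.329 = 1.266 in (exactly 100/79)
Since P=4.820 > Ia=1.266: effective rainfall P−Ia = 14039/3950 in
Q = (14039/3950)²/((14039/3950) + 500/79) = (197093521/15602500)/(39039/3950) = 197093521/154204050 in ≈ 1.278 in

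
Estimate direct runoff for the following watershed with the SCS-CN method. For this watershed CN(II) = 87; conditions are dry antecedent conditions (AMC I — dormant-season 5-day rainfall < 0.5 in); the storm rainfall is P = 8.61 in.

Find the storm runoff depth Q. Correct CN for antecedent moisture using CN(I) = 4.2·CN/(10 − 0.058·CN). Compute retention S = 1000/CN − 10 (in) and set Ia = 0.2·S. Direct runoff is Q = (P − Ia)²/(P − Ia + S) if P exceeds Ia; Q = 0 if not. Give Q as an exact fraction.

Q = 2082384644209/382399686900 in ≈ 5.446 in

CN(I) from CN(II)=87: (4.2·87)/(10 − 0.058·87) = 182700/2477 ≈ 73.759
Max retention: S = 1000/(182700/2477) − 10 = 6500/1827 in (≈ 3.558 in)
Ia = 0.2·(6500/1827) = 1300/1827 in ≈ 0.712 in
Excess rainfall: 8.610 − 0.712 = 7.898 in; P > Ia so Q > 0
Runoff Q = (P−Ia)²/(P−Ia+S) = (7.898)²/(7.898+3.558) = 2082384644209/382399686900 ≈ 5.446 in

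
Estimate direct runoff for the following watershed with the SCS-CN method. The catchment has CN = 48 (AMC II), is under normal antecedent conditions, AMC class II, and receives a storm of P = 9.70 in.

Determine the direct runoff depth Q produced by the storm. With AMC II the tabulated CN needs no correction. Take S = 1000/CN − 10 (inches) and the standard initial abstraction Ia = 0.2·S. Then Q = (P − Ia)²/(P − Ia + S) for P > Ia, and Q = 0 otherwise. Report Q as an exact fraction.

CN(II) = 48; AMC II needs no correction.
S = 1000/48 − 10 = 65/6 in ≈ 10.833 in
Ia = 0.2S: 0.2·10.833 = 2.167 in (exactly 13/6)
Excess rainfall: 9.700 − 2.167 = 7.533 in; P > Ia so Q > 0
Q = (113/15)²/((113/15) + 65/6) = (12769/225)/(551/30) = 25538/8265 in ≈ 3.090 in

Q = 25538/8265 in ≈ 3.090 in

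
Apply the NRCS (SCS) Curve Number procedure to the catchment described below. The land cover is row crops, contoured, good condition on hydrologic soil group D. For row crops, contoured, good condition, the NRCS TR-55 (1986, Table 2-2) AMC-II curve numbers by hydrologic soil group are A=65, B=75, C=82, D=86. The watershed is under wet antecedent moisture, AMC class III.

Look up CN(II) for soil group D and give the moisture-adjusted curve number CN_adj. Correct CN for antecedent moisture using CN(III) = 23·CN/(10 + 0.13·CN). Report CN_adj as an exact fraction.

NRCS table: row crops, contoured, good condition, soil group D → CN(II) = 86
Adjust CN=86 to AMC III: 23·86/(10 + 0.13·86) → 1978 ÷ (1059/50) = 98900/1059 ≈ 93.390

CN_adj = 98900/1059 ≈ 93.390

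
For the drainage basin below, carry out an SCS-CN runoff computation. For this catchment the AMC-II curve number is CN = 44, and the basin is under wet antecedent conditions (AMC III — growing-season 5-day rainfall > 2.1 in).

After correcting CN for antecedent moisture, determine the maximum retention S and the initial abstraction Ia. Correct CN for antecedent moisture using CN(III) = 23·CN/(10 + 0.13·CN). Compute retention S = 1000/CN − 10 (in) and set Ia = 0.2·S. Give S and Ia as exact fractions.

Adjust CN=44 to AMC III: 23·44/(10 + 0.13·44) → 1012 ÷ (393/25) = 25300/393 ≈ 64.377
Retention S: 1000/CN − 10 with CN=64.377 → S = 1400/253 ≈ 5.534 in
Ia = 0.2·(1400/253) = 280/253 in ≈ 1.107 in

S = 1400/253 in ≈ 5.534 in; Ia = 280/253 in ≈ 1.107 in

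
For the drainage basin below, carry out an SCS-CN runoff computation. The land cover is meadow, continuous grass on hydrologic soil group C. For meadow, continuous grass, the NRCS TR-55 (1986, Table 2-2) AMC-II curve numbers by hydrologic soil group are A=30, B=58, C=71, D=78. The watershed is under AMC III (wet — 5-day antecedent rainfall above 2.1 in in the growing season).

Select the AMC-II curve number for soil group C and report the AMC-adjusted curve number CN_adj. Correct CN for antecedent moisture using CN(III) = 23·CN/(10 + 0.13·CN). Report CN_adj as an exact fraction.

NRCS table: meadow, continuous grass, soil group C → CN(II) = 71
Wet (AMC III): CN(III) = 23·71/(10 + 0.13·71) = 1633/(1923/100) = 163300/1923 ≈ 84.919

CN_adj = 163300/1923 ≈ 84.919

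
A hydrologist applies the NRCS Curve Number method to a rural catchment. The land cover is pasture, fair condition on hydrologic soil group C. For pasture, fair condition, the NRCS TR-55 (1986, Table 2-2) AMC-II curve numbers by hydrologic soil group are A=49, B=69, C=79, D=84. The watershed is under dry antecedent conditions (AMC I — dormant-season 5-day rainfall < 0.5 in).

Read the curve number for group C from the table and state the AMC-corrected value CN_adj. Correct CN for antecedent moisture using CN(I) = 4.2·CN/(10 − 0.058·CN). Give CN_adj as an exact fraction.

CN_adj = 7900/129 ≈ 61.240

NRCS table: pasture, fair condition, soil group C → CN(II) = 79
CN(I) from CN(II)=79: (4.2·79)/(10 − 0.058·79) = 7900/129 ≈ 61.240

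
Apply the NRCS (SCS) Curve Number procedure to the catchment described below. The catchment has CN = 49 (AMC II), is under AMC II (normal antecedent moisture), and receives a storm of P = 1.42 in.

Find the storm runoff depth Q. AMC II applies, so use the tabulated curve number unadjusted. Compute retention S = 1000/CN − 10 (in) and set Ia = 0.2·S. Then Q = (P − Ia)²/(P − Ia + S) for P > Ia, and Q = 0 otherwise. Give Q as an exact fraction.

Q = 0 in ≈ 0.000 in

CN(II) = 49; AMC II needs no correction.
S = 1000/49 − 10 = 510/49 in ≈ 10.408 in
Ia = 0.2S: 0.2·10.408 = 2.082 in (exactly 102/49)
P = 1.420 ≤ Ia = 2.082 in: entire storm abstracted, Q = 0.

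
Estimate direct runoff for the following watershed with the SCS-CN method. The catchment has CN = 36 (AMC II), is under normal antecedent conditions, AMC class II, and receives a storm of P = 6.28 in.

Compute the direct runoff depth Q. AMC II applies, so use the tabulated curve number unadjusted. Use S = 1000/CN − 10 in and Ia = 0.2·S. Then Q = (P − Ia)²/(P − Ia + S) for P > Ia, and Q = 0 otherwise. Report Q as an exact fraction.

Q = 375769/1037925 in ≈ 0.362 in

AMC II — tabulated CN = 36 applies directly.
S = 1000/36 − 10 = 160/9 in ≈ 17.778 in
Initial abstraction Ia = S/5 = (160/9)/5 = 32/9 ≈ 3.556 in
Excess rainfall: 6.280 − 3.556 = 2.724 in; P > Ia so Q > 0
Runoff Q = (P−Ia)²/(P−Ia+S) = (2.724)²/(2.724+17.778) = 375769/1037925 ≈ 0.362 in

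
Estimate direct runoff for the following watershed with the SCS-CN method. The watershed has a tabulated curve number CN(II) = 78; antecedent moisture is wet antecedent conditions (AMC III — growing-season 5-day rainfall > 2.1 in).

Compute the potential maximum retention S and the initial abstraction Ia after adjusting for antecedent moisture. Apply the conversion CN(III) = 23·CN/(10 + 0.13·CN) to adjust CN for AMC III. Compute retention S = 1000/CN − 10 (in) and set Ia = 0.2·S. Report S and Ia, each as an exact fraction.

Adjust CN=78 to AMC III: 23·78/(10 + 0.13·78) → 1794 ÷ (1007/50) = 89700/1007 ≈ 89.076
Max retention: S = 1000/(89700/1007) − 10 = 1100/897 in (≈ 1.226 in)
Initial abstraction Ia = S/5 = (1100/897)/5 = 220/897 ≈ 0.245 in

S = 1100/897 in ≈ 1.226 in; Ia = 220/897 in ≈ 0.245 in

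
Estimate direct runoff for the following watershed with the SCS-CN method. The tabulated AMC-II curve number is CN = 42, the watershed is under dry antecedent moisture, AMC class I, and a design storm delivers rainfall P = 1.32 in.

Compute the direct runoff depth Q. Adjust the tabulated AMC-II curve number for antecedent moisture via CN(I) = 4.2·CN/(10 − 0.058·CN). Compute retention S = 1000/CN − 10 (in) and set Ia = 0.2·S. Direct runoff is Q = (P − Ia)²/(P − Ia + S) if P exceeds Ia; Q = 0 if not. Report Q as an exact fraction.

Q = 0 in ≈ 0.000 in

Dry (AMC I): CN(I) = 4.2·42/(10 − 0.058·42) = (882/5)/(1891/250) = 44100/1891 ≈ 23.321
S = 1000/(44100/1891) − 10 = 14500/441 in ≈ 32.880 in
Ia = 0.2·(14500/441) = 2900/441 in ≈ 6.576 in
P = 1.320 ≤ Ia = 6.576 in: entire storm abstracted, Q = 0.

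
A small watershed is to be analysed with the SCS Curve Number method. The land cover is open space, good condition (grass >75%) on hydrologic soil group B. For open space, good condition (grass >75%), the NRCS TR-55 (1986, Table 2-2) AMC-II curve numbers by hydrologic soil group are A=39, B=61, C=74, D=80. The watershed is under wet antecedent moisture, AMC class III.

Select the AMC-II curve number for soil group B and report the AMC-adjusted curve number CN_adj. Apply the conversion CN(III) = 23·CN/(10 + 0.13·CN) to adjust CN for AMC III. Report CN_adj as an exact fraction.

CN_adj = 140300/1793 ≈ 78.249

NRCS table: open space, good condition (grass >75%), soil group B → CN(II) = 61
CN(III) from CN(II)=61: (23·61)/(10 + 0.13·61) = 140300/1793 ≈ 78.249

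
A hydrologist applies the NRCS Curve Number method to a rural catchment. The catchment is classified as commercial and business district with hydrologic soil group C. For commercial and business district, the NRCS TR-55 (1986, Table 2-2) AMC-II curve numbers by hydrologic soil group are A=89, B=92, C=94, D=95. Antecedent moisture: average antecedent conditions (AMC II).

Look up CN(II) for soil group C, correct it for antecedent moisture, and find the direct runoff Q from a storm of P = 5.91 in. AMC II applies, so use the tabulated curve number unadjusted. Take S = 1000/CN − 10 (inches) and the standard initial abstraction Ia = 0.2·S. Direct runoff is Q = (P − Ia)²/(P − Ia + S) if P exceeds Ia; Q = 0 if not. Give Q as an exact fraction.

Q = 82065481/15759100 in ≈ 5.207 in

NRCS table: commercial and business district, soil group C → CN(II) = 94
CN(II) = 94; AMC II needs no correction.
S = 1000/94 − 10 = 30/47 in ≈ 0.638 in
Initial abstraction Ia = S/5 = (30/47)/5 = 6/47 ≈ 0.128 in
Excess rainfall: 5.910 − 0.128 = 5.782 in; P > Ia so Q > 0
Runoff Q = (P−Ia)²/(P−Ia+S) = (5.782)²/(5.782+0.638) = 82065481/15759100 ≈ 5.207 in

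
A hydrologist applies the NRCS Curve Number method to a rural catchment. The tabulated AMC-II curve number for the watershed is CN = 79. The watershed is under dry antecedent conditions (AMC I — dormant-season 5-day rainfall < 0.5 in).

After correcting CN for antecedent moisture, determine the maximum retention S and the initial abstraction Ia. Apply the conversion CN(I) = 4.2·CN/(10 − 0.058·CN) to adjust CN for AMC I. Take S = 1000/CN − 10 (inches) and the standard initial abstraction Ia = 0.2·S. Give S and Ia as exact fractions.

S = 500/79 in ≈ 6.329 in; Ia = 100/79 in ≈ 1.266 in

Dry (AMC I): CN(I) = 4.2·79/(10 − 0.058·79) = (1659/5)/(2709/500) = 7900/129 ≈ 61.240
S = 1000/(7900/129) − 10 = 500/79 in ≈ 6.329 in
Ia = 0.2S: 0.2·6.329 = 1.266 in (exactly 100/79)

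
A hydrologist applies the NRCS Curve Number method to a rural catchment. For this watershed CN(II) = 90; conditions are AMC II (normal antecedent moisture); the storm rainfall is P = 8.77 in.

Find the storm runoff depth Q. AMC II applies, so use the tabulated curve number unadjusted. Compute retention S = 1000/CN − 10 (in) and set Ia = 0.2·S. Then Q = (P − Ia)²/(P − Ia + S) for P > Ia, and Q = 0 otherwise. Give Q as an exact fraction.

Q = 59182249/7823700 in ≈ 7.564 in

Average conditions: CN = 90 (no AMC adjustment).
Retention S: 1000/CN − 10 with CN=90.000 → S = 10/9 ≈ 1.111 in
Ia = 0.2·(10/9) = 2/9 in ≈ 0.222 in
Since P=8.770 > Ia=0.222: effective rainfall P−Ia = 7693/900 in
Q: (7693/900)² ÷ (8693/900) = 59182249/7823700 in (≈ 7.564 in)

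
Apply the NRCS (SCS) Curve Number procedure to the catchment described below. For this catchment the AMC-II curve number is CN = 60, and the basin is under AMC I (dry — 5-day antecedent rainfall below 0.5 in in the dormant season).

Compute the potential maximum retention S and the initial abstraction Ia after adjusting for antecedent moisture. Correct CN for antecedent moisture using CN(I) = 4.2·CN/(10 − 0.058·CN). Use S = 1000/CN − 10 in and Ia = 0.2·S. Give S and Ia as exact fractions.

S = 1000/63 in ≈ 15.873 in; Ia = 200/63 in ≈ 3.175 in

Adjust CN=60 to AMC I: 4.2·60/(10 − 0.058·60) → 252 ÷ (163/25) = 6300/163 ≈ 38.650
Max retention: S = 1000/(6300/163) − 10 = 1000/63 in (≈ 15.873 in)
Ia = 0.2·(1000/63) = 200/63 in ≈ 3.175 in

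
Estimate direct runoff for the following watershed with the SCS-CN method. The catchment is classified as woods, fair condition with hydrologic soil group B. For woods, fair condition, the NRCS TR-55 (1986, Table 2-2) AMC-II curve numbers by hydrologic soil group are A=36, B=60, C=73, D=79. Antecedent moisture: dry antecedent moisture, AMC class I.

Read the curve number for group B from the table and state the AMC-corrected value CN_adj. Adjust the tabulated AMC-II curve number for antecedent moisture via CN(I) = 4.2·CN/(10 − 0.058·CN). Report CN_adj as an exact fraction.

NRCS table: woods, fair condition, soil group B → CN(II) = 60
Adjust CN=60 to AMC I: 4.2·60/(10 − 0.058·60) → 252 ÷ (163/25) = 6300/163 ≈ 38.650

CN_adj = 6300/163 ≈ 38.650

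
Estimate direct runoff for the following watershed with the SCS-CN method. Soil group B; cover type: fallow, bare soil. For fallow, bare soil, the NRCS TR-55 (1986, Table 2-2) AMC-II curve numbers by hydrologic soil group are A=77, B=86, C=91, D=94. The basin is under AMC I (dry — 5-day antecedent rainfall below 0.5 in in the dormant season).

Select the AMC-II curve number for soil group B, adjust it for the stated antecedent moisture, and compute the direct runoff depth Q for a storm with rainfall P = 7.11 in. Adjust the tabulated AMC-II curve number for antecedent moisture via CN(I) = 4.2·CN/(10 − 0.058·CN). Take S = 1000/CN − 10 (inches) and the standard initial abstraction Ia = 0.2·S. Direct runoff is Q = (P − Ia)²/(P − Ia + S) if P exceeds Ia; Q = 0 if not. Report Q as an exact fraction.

NRCS table: fallow, bare soil, soil group B → CN(II) = 86
Adjust CN=86 to AMC I: 4.2·86/(10 − 0.058·86) → (1806/5) ÷ (1253/250) = 12900/179 ≈ 72.067
S = 1000/(12900/179) − 10 = 500/129 in ≈ 3.876 in
Ia = 0.2·(500/129) = 100/129 in ≈ 0.775 in
Excess rainfall: 7.110 − 0.775 = 6.335 in; P > Ia so Q > 0
Q: (81719/12900)² ÷ (131719/12900) = 6677994961/1699175100 in (≈ 3.930 in)

Q = 6677994961/1699175100 in ≈ 3.930 in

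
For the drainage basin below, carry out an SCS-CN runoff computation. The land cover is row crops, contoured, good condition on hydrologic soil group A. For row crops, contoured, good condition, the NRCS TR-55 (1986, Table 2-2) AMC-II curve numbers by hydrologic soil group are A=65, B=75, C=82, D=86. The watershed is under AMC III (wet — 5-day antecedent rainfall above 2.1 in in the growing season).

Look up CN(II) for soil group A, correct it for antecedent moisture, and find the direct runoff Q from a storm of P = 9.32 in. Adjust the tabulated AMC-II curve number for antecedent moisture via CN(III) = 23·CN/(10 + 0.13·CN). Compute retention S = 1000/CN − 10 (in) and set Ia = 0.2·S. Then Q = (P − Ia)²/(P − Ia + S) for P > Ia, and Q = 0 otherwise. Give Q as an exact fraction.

NRCS table: row crops, contoured, good condition, soil group A → CN(II) = 65
Wet (AMC III): CN(III) = 23·65/(10 + 0.13·65) = 1495/(369/20) = 29900/369 ≈ 81.030
Max retention: S = 1000/(29900/369) − 10 = 700/299 in (≈ 2.341 in)
Initial abstraction Ia = S/5 = (700/299)/5 = 140/299 ≈ 0.468 in
P − Ia = 9.320 − 0.468 = 66167/7475 ≈ 8.852 in (> 0, runoff occurs)
Runoff Q = (P−Ia)²/(P−Ia+S) = (8.852)²/(8.852+2.341) = 4378071889/625410825 ≈ 7.000 in

Q = 4378071889/625410825 in ≈ 7.000 in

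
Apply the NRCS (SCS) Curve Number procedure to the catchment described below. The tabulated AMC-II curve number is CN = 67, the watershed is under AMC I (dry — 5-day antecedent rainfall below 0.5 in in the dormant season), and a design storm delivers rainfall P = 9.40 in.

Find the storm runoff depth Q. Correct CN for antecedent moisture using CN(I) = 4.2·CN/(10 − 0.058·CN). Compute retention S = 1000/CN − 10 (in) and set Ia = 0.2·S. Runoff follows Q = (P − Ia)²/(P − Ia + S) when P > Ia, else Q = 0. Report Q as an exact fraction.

Adjust CN=67 to AMC I: 4.2·67/(10 − 0.058·67) → (1407/5) ÷ (3057/500) = 46900/1019 ≈ 46.026
Retention S: 1000/CN − 10 with CN=46.026 → S = 5500/469 ≈ 11.727 in
Initial abstraction Ia = S/5 = (5500/469)/5 = 1100/469 ≈ 2.345 in
P − Ia = 9.400 − 2.345 = 16543/2345 ≈ 7.055 in (> 0, runoff occurs)
Q: (16543/2345)² ÷ (44043/2345) = 273670849/103280835 in (≈ 2.650 in)

Q = 273670849/103280835 in ≈ 2.650 in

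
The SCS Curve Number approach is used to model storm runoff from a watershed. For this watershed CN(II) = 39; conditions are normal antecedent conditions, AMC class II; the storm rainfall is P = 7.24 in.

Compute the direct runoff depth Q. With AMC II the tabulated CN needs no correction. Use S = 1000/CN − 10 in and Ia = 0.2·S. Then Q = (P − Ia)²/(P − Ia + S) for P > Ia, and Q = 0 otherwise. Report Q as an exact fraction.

AMC II — tabulated CN = 39 applies directly.
Retention S: 1000/CN − 10 with CN=39.000 → S = 610/39 ≈ 15.641 in
Initial abstraction Ia = S/5 = (610/39)/5 = 122/39 ≈ 3.128 in
Since P=7.240 > Ia=3.128: effective rainfall P−Ia = 4009/975 in
Q = (4009/975)²/((4009/975) + 610/39) = (16072081/950625)/(19259/975) = 16072081/18777525 in ≈ 0.856 in

Q = 16072081/18777525 in ≈ 0.856 in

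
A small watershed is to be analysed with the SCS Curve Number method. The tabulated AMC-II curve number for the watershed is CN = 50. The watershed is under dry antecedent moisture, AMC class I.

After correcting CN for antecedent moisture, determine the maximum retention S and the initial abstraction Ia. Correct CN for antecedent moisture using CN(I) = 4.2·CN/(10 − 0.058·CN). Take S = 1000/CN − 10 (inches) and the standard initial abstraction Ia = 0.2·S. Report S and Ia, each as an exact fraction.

CN(I) from CN(II)=50: (4.2·50)/(10 − 0.058·50) = 2100/71 ≈ 29.577
S = 1000/(2100/71) − 10 = 500/21 in ≈ 23.810 in
Ia = 0.2S: 0.2·23.810 = 4.762 in (exactly 100/21)

S = 500/21 in ≈ 23.810 in; Ia = 100/21 in ≈ 4.762 in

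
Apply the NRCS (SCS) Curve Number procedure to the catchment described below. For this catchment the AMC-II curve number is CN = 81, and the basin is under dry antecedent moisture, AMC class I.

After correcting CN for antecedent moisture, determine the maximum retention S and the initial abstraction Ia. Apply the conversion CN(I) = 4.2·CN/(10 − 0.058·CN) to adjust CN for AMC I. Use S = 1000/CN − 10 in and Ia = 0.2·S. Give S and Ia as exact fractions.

S = 9500/1701 in ≈ 5.585 in; Ia = 1900/1701 in ≈ 1.117 in

Dry (AMC I): CN(I) = 4.2·81/(10 − 0.058·81) = (1701/5)/(2651/500) = 170100/2651 ≈ 64.164
S = 1000/(170100/2651) − 10 = 9500/1701 in ≈ 5.585 in
Initial abstraction Ia = S/5 = (9500/1701)/5 = 1900/1701 ≈ 1.117 in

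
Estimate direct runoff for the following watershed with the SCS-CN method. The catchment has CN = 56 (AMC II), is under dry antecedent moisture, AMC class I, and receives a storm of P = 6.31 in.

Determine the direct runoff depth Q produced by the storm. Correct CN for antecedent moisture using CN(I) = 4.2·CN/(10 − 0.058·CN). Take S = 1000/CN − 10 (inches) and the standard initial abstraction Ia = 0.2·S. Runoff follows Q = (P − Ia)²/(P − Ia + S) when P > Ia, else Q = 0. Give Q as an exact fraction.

Q = 1425591049/4597527900 in ≈ 0.310 in

CN(I) from CN(II)=56: (4.2·56)/(10 − 0.058·56) = 7350/211 ≈ 34.834
Retention S: 1000/CN − 10 with CN=34.834 → S = 2750/147 ≈ 18.707 in
Ia = 0.2·(2750/147) = 550/147 in ≈ 3.741 in
P − Ia = 6.310 − 3.741 = 37757/14700 ≈ 2.569 in (> 0, runoff occurs)
Q = (37757/14700)²/((37757/14700) + 2750/147) = (1425591049/216090000)/(312757/14700) = 1425591049/4597527900 in ≈ 0.310 in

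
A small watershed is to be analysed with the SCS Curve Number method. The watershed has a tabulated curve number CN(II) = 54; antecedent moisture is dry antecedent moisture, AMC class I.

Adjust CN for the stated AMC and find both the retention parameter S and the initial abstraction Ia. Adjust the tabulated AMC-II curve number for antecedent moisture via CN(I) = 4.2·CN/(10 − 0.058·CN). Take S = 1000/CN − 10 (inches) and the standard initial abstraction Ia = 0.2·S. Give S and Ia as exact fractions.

S = 11500/567 in ≈ 20.282 in; Ia = 2300/567 in ≈ 4.056 in

Dry (AMC I): CN(I) = 4.2·54/(10 − 0.058·54) = (1134/5)/(1717/250) = 56700/1717 ≈ 33.023
Retention S: 1000/CN − 10 with CN=33.023 → S = 11500/567 ≈ 20.282 in
Initial abstraction Ia = S/5 = (11500/567)/5 = 2300/567 ≈ 4.056 in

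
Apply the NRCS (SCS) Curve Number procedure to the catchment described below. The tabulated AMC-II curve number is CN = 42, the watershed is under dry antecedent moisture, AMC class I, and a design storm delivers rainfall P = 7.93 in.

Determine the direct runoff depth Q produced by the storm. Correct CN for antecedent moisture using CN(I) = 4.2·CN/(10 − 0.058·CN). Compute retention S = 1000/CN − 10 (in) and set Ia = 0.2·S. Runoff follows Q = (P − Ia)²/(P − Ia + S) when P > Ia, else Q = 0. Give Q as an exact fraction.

Q = 3565642369/66578343300 in ≈ 0.054 in

Dry (AMC I): CN(I) = 4.2·42/(10 − 0.058·42) = (882/5)/(1891/250) = 44100/1891 ≈ 23.321
S = 1000/(44100/1891) − 10 = 14500/441 in ≈ 32.880 in
Ia = 0.2S: 0.2·32.880 = 6.576 in (exactly 2900/441)
Since P=7.930 > Ia=6.576: effective rainfall P−Ia = 59713/44100 in
Runoff Q = (P−Ia)²/(P−Ia+S) = (1.354)²/(1.354+32.880) = 3565642369/66578343300 ≈ 0.054 in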